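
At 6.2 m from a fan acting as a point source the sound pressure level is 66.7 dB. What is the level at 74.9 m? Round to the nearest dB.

Spherical spreading from a point source gives a 20·log₁₀(r₂/r₁) drop.
L₂ = 66.7 − 20·log₁₀(74.9/6.2) = 66.7 − 21.642 = 45.06 dB.

45 dB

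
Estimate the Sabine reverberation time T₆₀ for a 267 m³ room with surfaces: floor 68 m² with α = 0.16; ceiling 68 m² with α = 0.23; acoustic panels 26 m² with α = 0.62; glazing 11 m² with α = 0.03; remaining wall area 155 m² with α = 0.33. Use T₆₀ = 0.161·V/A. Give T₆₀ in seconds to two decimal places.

Total absorption A = 68·0.16 + 68·0.23 + 26·0.62 + 11·0.03 + 155·0.33 = 94.12 m² sabins.
T₆₀ = 0.161 × 267 / 94.12 = 0.457 s.

0.46 s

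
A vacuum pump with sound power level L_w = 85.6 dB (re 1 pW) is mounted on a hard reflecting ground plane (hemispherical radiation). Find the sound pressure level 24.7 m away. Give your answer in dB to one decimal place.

49.8 dB

Free-field hemispherical radiation: L_p = L_w − 10·log₁₀(2π·r²), r = 24.7 m.
2π·r² = 3833 m², 10·log₁₀ of that is 35.836 dB.
L_p = 85.6 − 35.836 = 49.76 dB.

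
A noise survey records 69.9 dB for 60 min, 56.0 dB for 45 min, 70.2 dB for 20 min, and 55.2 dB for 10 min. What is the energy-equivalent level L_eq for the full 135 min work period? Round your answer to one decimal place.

The energy average is taken in the linear domain: L_eq = 10·log₁₀[(Σ tᵢ·10^(Lᵢ/10))/T], T = 135 min.
Σ tᵢ·10^(Lᵢ/10) = 60·10^(69.9/10) + 45·10^(56.0/10) + 20·10^(70.2/10) + 10·10^(55.2/10) = 8.170e+08.
L_eq = 10·log₁₀(8.170e+08/135) = 67.82 dB.

67.8 dB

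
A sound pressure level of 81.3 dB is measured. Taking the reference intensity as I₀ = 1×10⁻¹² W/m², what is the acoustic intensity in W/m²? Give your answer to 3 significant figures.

I = I₀·10^(L/10) = 10⁻¹² × 10^(81.3/10) = 10^(-3.870).

0.000135 W/m²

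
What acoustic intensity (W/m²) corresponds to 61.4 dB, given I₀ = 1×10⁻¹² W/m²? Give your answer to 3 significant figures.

I = I₀·10^(L/10) = 10⁻¹² × 10^(61.4/10) = 10^(-5.860).

1.38e-06 W/m²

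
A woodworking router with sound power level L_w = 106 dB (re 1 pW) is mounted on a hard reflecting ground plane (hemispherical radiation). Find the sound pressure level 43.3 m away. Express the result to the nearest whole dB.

The power spreads over a hemisphere of area 2π·r², so L_p = L_w − 10·log₁₀(2π·r²).
2π·r² = 1.178e+04 m², 10·log₁₀ of that is 40.712 dB.
L_p = 106 − 40.712 = 65.29 dB.

65 dB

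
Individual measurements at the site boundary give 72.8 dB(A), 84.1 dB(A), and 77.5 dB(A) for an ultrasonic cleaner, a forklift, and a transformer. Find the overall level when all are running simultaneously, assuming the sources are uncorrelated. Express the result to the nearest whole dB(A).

85 dB(A)

For uncorrelated sources the intensities add, so convert each level to linear form, sum, and take 10·log₁₀ of the total.
Σ 10^(L/10) = 10^(72.8/10) + 10^(84.1/10) + 10^(77.5/10) = 3.323e+08.
L_total = 10·log₁₀(3.323e+08) = 85.22 dB(A).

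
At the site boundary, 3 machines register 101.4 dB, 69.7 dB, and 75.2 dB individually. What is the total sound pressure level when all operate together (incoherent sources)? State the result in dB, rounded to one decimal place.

101.4 dB

For uncorrelated sources the intensities add, so convert each level to linear form, sum, and take 10·log₁₀ of the total.
Σ 10^(L/10) = 10^(101.4/10) + 10^(69.7/10) + 10^(75.2/10) = 1.385e+10.
L_total = 10·log₁₀(1.385e+10) = 101.41 dB.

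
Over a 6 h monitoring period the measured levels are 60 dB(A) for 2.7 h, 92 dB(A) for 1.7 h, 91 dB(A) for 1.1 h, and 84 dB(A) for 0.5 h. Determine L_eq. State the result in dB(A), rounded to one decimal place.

Weight each interval's intensity by its duration and average over T = 6 h:
Σ tᵢ·10^(Lᵢ/10) = 2.7·10^(60/10) + 1.7·10^(92/10) + 1.1·10^(91/10) + 0.5·10^(84/10) = 4.207e+09.
L_eq = 10·log₁₀(4.207e+09/6) = 88.46 dB(A).

88.5 dB(A)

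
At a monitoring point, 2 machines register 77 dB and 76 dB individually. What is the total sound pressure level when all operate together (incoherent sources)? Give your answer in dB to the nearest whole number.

80 dB

For uncorrelated sources the intensities add, so convert each level to linear form, sum, and take 10·log₁₀ of the total.
Σ 10^(L/10) = 10^(77/10) + 10^(76/10) = 8.993e+07.
L_total = 10·log₁₀(8.993e+07) = 79.54 dB.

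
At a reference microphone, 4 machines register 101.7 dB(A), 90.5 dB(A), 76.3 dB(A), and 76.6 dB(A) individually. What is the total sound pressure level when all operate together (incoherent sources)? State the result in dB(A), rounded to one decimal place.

102.0 dB(A)

For uncorrelated sources the intensities add, so convert each level to linear form, sum, and take 10·log₁₀ of the total.
Σ 10^(L/10) = 10^(101.7/10) + 10^(90.5/10) + 10^(76.3/10) + 10^(76.6/10) = 1.600e+10.
L_total = 10·log₁₀(1.600e+10) = 102.04 dB(A).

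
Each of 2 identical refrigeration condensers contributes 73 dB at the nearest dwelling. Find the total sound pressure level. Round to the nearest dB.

With 2 equal, uncorrelated contributions the intensity is 2× that of one unit, giving a rise of 10·log₁₀ 2.
L_total = 73 + 10·log₁₀(2) = 73 + 3.010 = 76.01 dB.

76 dB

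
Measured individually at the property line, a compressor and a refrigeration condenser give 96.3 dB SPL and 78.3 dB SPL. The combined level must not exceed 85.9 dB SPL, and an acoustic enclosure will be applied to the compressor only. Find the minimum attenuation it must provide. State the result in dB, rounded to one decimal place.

Fixed contribution from the other source: Σ 10^(L/10) = 10^(78.3/10) = 6.761e+07 (78.30 dB SPL).
To meet 85.9 dB SPL overall, the treated compressor may contribute at most 10^(85.9/10) − 6.761e+07 = 3.214e+08, i.e. 85.07 dB SPL.
Required insertion loss = 96.3 − 85.07 = 11.23 dB.

11.2 dB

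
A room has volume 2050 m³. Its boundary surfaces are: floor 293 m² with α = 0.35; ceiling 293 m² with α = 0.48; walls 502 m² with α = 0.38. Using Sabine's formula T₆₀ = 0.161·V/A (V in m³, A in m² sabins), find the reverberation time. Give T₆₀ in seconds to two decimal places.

0.76 s

Summing Sᵢαᵢ: 293·0.35 + 293·0.48 + 502·0.38 = 433.95 m².
T₆₀ = 0.161 × 2050 / 433.95 = 0.761 s.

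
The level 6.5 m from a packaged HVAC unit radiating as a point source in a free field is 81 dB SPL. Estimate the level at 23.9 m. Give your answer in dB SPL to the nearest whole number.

70 dB SPL

Point-source attenuation: ΔL = 20·log₁₀(r₂/r₁) = 20·log₁₀(23.9/6.5) = 11.310 dB.
L₂ = 81 − 20·log₁₀(23.9/6.5) = 81 − 11.310 = 69.69 dB SPL.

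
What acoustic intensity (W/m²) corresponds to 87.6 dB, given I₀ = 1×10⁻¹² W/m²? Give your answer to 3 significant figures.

0.000575 W/m²

I = I₀·10^(L/10) = 10⁻¹² × 10^(87.6/10) = 10^(-3.240).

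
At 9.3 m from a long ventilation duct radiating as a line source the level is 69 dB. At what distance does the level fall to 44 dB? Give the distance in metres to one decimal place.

2940.9 m

Line-source spreading drops the level by 10·log₁₀(r₂/r₁); inverting, r₂/r₁ = 10^(ΔL/10).
r₂ = 9.3·10^((69−44)/10) = 9.3·10^(25.0/10) = 2940.92 m.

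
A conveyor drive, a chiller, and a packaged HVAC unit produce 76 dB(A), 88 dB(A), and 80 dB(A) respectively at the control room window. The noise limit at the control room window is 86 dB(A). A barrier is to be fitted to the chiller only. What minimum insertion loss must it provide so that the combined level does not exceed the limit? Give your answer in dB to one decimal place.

3.9 dB

Everything except the chiller sums to 10^(76/10) + 10^(80/10) = 1.398e+08 in linear terms, 81.46 dB(A).
The limit corresponds to 10^(86/10) = 3.981e+08; subtracting the fixed part leaves 2.583e+08 for the chiller, i.e. 84.12 dB(A).
So the chiller must be reduced from 88 to 84.12 dB(A): IL = 3.88 dB.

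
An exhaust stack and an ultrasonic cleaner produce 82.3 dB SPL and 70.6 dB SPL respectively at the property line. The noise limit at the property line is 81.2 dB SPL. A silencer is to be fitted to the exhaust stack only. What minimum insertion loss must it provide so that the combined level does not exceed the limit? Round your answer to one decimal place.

1.5 dB

Everything except the exhaust stack sums to 10^(70.6/10) = 1.148e+07 in linear terms, 70.60 dB SPL.
The limit corresponds to 10^(81.2/10) = 1.318e+08; subtracting the fixed part leaves 1.203e+08 for the exhaust stack, i.e. 80.80 dB SPL.
Required insertion loss = 82.3 − 80.80 = 1.50 dB.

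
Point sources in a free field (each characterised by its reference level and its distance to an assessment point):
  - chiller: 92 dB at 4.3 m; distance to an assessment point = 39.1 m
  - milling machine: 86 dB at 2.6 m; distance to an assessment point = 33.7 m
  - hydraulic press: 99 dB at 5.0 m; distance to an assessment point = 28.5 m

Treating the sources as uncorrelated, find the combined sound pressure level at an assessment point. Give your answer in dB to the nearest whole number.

84 dB

First find each source's level at the receiver (point-source: −20·log₁₀(r/r_ref)), then combine on an intensity basis.
chiller: 92 − 20·log₁₀(39.1/4.3) = 92 − 19.17 = 72.83 dB.
milling machine: 86 − 20·log₁₀(33.7/2.6) = 86 − 22.25 = 63.75 dB.
hydraulic press: 99 − 20·log₁₀(28.5/5.0) = 99 − 15.12 = 83.88 dB.
Σ 10^(L/10) = 2.660e+08 → L_total = 10·log₁₀(2.660e+08) = 84.25 dB.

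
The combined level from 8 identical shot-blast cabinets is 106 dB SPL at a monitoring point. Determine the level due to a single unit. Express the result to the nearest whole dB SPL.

Dividing the total intensity by 8 lowers the level by 10·log₁₀ 8 = 9.031 dB: L₁ = 106 − 9.031.

97 dB SPL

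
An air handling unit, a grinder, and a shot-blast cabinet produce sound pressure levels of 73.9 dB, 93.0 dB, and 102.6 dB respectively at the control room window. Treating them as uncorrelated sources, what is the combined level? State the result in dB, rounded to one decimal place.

103.1 dB

Incoherent sources combine by intensity addition: L_total = 10·log₁₀(Σ 10^(L_i/10)).
Σ 10^(L/10) = 10^(73.9/10) + 10^(93.0/10) + 10^(102.6/10) = 2.022e+10.
L_total = 10·log₁₀(2.022e+10) = 103.06 dB.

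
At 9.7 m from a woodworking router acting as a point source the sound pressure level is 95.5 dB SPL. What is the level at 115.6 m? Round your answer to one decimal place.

Spherical spreading from a point source gives a 20·log₁₀(r₂/r₁) drop.
L₂ = 95.5 − 20·log₁₀(115.6/9.7) = 95.5 − 21.524 = 73.98 dB SPL.

74.0 dB SPL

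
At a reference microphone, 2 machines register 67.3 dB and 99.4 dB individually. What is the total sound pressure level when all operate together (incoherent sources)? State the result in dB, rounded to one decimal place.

For uncorrelated sources the intensities add, so convert each level to linear form, sum, and take 10·log₁₀ of the total.
Σ 10^(L/10) = 10^(67.3/10) + 10^(99.4/10) = 8.715e+09.
L_total = 10·log₁₀(8.715e+09) = 99.40 dB.

99.4 dB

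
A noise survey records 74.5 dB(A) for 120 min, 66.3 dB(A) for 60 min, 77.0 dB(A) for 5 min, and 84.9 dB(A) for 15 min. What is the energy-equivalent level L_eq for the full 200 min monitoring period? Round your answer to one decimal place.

76.3 dB(A)

Weight each interval's intensity by its duration and average over T = 200 min:
Σ tᵢ·10^(Lᵢ/10) = 120·10^(74.5/10) + 60·10^(66.3/10) + 5·10^(77.0/10) + 15·10^(84.9/10) = 8.524e+09.
L_eq = 10·log₁₀(8.524e+09/200) = 76.30 dB(A).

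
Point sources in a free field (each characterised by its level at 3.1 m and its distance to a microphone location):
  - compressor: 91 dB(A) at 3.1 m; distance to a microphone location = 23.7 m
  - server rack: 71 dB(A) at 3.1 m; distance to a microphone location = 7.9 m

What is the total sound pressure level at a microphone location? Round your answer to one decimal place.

Apply inverse-square spreading to bring every level to the receiver, then sum 10^(L/10).
compressor: 91 − 20·log₁₀(23.7/3.1) = 91 − 17.67 = 73.33 dB(A).
server rack: 71 − 20·log₁₀(7.9/3.1) = 71 − 8.13 = 62.87 dB(A).
Σ 10^(L/10) = 2.348e+07 → L_total = 10·log₁₀(2.348e+07) = 73.71 dB(A).

73.7 dB(A)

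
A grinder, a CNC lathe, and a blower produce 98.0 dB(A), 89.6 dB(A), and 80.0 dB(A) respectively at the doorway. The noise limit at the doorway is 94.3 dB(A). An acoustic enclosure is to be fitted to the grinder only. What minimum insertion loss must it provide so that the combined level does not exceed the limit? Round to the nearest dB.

6 dB

Everything except the grinder sums to 10^(89.6/10) + 10^(80.0/10) = 1.012e+09 in linear terms, 90.05 dB(A).
To meet 94.3 dB(A) overall, the treated grinder may contribute at most 10^(94.3/10) − 1.012e+09 = 1.680e+09, i.e. 92.25 dB(A).
So the grinder must be reduced from 98.0 to 92.25 dB(A): IL = 5.75 dB.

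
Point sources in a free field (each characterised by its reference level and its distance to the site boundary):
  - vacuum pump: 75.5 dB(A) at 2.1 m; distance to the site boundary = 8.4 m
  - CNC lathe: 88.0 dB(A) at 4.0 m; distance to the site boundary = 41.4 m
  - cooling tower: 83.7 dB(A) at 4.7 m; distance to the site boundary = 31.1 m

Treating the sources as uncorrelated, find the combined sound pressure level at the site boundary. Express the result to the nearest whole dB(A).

Propagate each source to the receiver with L = L_ref − 20·log₁₀(r/r_ref), then add intensities.
vacuum pump: 75.5 − 20·log₁₀(8.4/2.1) = 75.5 − 12.04 = 63.46 dB(A).
CNC lathe: 88.0 − 20·log₁₀(41.4/4.0) = 88.0 − 20.30 = 67.70 dB(A).
cooling tower: 83.7 − 20·log₁₀(31.1/4.7) = 83.7 − 16.41 = 67.29 dB(A).
Σ 10^(L/10) = 1.346e+07 → L_total = 10·log₁₀(1.346e+07) = 71.29 dB(A).

71 dB(A)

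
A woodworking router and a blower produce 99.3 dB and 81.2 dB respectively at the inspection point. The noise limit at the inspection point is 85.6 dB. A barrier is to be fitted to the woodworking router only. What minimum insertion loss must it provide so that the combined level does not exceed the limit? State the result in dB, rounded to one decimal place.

Everything except the woodworking router sums to 10^(81.2/10) = 1.318e+08 in linear terms, 81.20 dB.
To meet 85.6 dB overall, the treated woodworking router may contribute at most 10^(85.6/10) − 1.318e+08 = 2.313e+08, i.e. 83.64 dB.
So the woodworking router must be reduced from 99.3 to 83.64 dB: IL = 15.66 dB.

15.7 dB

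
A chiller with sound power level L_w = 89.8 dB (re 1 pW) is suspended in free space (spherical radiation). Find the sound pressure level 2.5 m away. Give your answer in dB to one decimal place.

The power spreads over a sphere of area 4π·r², so L_p = L_w − 10·log₁₀(4π·r²).
4π·r² = 78.54 m², 10·log₁₀ of that is 18.951 dB.
L_p = 89.8 − 18.951 = 70.85 dB.

70.8 dB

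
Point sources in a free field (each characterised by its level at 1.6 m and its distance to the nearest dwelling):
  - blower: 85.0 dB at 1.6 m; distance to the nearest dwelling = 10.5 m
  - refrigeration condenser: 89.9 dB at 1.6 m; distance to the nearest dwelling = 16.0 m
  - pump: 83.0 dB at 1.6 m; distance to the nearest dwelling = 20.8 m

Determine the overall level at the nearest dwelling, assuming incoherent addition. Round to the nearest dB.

73 dB

First find each source's level at the receiver (point-source: −20·log₁₀(r/r_ref)), then combine on an intensity basis.
blower: 85.0 − 20·log₁₀(10.5/1.6) = 85.0 − 16.34 = 68.66 dB.
refrigeration condenser: 89.9 − 20·log₁₀(16.0/1.6) = 89.9 − 20.00 = 69.90 dB.
pump: 83.0 − 20·log₁₀(20.8/1.6) = 83.0 − 22.28 = 60.72 dB.
Σ 10^(L/10) = 1.830e+07 → L_total = 10·log₁₀(1.830e+07) = 72.62 dB.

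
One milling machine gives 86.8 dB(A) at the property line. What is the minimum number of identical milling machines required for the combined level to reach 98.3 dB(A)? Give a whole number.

15

N identical sources give L₁ + 10·log₁₀ N, so require 10·log₁₀ N ≥ 98.3 − 86.8 = 11.5 dB.
N ≥ 10^(11.5/10) = 14.125, so N = 15.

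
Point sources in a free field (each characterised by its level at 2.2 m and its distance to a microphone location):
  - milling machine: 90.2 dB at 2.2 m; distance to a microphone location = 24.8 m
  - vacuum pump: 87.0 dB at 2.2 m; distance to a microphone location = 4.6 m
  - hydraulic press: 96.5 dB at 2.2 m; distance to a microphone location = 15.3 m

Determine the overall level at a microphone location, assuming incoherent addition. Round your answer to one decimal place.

First find each source's level at the receiver (point-source: −20·log₁₀(r/r_ref)), then combine on an intensity basis.
milling machine: 90.2 − 20·log₁₀(24.8/2.2) = 90.2 − 21.04 = 69.16 dB.
vacuum pump: 87.0 − 20·log₁₀(4.6/2.2) = 87.0 − 6.41 = 80.59 dB.
hydraulic press: 96.5 − 20·log₁₀(15.3/2.2) = 96.5 − 16.85 = 79.65 dB.
Σ 10^(L/10) = 2.152e+08 → L_total = 10·log₁₀(2.152e+08) = 83.33 dB.

83.3 dB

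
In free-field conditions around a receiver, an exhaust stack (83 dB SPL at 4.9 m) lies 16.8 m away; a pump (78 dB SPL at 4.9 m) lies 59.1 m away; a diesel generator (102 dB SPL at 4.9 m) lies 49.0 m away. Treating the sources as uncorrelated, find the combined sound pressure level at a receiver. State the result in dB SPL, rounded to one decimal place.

Apply inverse-square spreading to bring every level to the receiver, then sum 10^(L/10).
exhaust stack: 83 − 20·log₁₀(16.8/4.9) = 83 − 10.70 = 72.30 dB SPL.
pump: 78 − 20·log₁₀(59.1/4.9) = 78 − 21.63 = 56.37 dB SPL.
diesel generator: 102 − 20·log₁₀(49.0/4.9) = 102 − 20.00 = 82.00 dB SPL.
Σ 10^(L/10) = 1.759e+08 → L_total = 10·log₁₀(1.759e+08) = 82.45 dB SPL.

82.5 dB SPL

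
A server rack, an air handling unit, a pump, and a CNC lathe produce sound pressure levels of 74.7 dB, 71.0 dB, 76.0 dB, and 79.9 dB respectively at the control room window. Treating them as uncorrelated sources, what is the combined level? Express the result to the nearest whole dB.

83 dB

For uncorrelated sources the intensities add, so convert each level to linear form, sum, and take 10·log₁₀ of the total.
Σ 10^(L/10) = 10^(74.7/10) + 10^(71.0/10) + 10^(76.0/10) + 10^(79.9/10) = 1.796e+08.
L_total = 10·log₁₀(1.796e+08) = 82.54 dB.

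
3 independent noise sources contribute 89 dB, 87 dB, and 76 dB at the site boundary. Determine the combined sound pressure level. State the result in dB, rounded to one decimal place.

91.3 dB

Incoherent sources combine by intensity addition: L_total = 10·log₁₀(Σ 10^(L_i/10)).
Σ 10^(L/10) = 10^(89/10) + 10^(87/10) + 10^(76/10) = 1.335e+09.
L_total = 10·log₁₀(1.335e+09) = 91.26 dB.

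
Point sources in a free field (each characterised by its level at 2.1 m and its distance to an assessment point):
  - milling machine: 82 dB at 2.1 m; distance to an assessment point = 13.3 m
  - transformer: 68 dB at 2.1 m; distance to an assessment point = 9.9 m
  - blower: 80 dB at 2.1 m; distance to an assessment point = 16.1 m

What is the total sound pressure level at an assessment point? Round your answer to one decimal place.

67.7 dB

Propagate each source to the receiver with L = L_ref − 20·log₁₀(r/r_ref), then add intensities.
milling machine: 82 − 20·log₁₀(13.3/2.1) = 82 − 16.03 = 65.97 dB.
transformer: 68 − 20·log₁₀(9.9/2.1) = 68 − 13.47 = 54.53 dB.
blower: 80 − 20·log₁₀(16.1/2.1) = 80 − 17.69 = 62.31 dB.
Σ 10^(L/10) = 5.936e+06 → L_total = 10·log₁₀(5.936e+06) = 67.74 dB.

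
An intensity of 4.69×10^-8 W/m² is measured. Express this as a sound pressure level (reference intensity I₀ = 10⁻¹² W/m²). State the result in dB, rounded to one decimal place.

46.7 dB

I/I₀ = 4.69×10^-8/10⁻¹² = 4.69×10^4, and L = 10·log₁₀(I/I₀).
L = 10·(0.6712 + 4) = 46.71 dB.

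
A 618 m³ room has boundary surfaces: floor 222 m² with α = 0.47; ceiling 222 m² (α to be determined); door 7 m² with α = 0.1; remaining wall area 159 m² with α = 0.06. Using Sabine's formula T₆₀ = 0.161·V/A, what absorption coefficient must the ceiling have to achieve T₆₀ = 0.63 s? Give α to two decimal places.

0.20

From T₆₀ = 0.161·V/A, the target T₆₀ = 0.63 s needs A = 0.161·618/0.63 = 157.93 m².
Absorption from the other surfaces = 222·0.47 + 7·0.1 + 159·0.06 = 114.58 m², so the ceiling must supply 43.35 m² over 222 m².
α = 43.35/222 = 0.195.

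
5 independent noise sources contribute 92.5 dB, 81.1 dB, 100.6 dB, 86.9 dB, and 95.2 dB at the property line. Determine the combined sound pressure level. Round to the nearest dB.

Incoherent sources combine by intensity addition: L_total = 10·log₁₀(Σ 10^(L_i/10)).
Σ 10^(L/10) = 10^(92.5/10) + 10^(81.1/10) + 10^(100.6/10) + 10^(86.9/10) + 10^(95.2/10) = 1.719e+10.
L_total = 10·log₁₀(1.719e+10) = 102.35 dB.

102 dB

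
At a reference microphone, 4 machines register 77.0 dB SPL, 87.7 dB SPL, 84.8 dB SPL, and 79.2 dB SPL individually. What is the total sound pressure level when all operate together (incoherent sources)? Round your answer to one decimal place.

Incoherent sources combine by intensity addition: L_total = 10·log₁₀(Σ 10^(L_i/10)).
Σ 10^(L/10) = 10^(77.0/10) + 10^(87.7/10) + 10^(84.8/10) + 10^(79.2/10) = 1.024e+09.
L_total = 10·log₁₀(1.024e+09) = 90.10 dB SPL.

90.1 dB SPL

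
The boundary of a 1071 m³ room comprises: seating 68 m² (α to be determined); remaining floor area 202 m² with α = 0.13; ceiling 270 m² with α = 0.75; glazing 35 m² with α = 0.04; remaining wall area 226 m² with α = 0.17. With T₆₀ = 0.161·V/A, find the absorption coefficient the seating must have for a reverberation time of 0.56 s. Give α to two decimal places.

0.58

Required total absorption A = 0.161·1071/0.56 = 307.91 m².
Absorption from the other surfaces = 202·0.13 + 270·0.75 + 35·0.04 + 226·0.17 = 268.58 m², so the seating must supply 39.33 m² over 68 m².
α = 39.33/68 = 0.578.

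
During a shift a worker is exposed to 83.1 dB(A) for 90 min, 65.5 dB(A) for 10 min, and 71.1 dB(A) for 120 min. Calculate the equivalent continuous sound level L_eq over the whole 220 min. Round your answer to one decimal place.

79.6 dB(A)

Weight each interval's intensity by its duration and average over T = 220 min:
Σ tᵢ·10^(Lᵢ/10) = 90·10^(83.1/10) + 10·10^(65.5/10) + 120·10^(71.1/10) = 1.996e+10.
L_eq = 10·log₁₀(1.996e+10/220) = 79.58 dB(A).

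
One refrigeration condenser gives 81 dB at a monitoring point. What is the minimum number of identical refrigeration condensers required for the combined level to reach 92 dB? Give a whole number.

13

The shortfall is 92 − 81 = 11.0 dB, and N units add 10·log₁₀ N, so need 10·log₁₀ N ≥ 11.0.
N ≥ 10^(11.0/10) = 12.589, so N = 13.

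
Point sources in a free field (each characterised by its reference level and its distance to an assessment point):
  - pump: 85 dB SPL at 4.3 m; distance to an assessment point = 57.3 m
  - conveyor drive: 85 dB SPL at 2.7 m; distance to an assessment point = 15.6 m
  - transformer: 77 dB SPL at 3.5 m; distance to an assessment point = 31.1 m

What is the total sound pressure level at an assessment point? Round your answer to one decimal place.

70.8 dB SPL

First find each source's level at the receiver (point-source: −20·log₁₀(r/r_ref)), then combine on an intensity basis.
pump: 85 − 20·log₁₀(57.3/4.3) = 85 − 22.49 = 62.51 dB SPL.
conveyor drive: 85 − 20·log₁₀(15.6/2.7) = 85 − 15.24 = 69.76 dB SPL.
transformer: 77 − 20·log₁₀(31.1/3.5) = 77 − 18.97 = 58.03 dB SPL.
Σ 10^(L/10) = 1.189e+07 → L_total = 10·log₁₀(1.189e+07) = 70.75 dB SPL.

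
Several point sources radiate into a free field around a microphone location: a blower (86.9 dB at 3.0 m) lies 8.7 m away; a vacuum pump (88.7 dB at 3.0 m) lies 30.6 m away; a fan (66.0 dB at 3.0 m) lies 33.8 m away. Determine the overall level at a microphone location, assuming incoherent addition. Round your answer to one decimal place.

78.2 dB

Apply inverse-square spreading to bring every level to the receiver, then sum 10^(L/10).
blower: 86.9 − 20·log₁₀(8.7/3.0) = 86.9 − 9.25 = 77.65 dB.
vacuum pump: 88.7 − 20·log₁₀(30.6/3.0) = 88.7 − 20.17 = 68.53 dB.
fan: 66.0 − 20·log₁₀(33.8/3.0) = 66.0 − 21.04 = 44.96 dB.
Σ 10^(L/10) = 6.539e+07 → L_total = 10·log₁₀(6.539e+07) = 78.16 dB.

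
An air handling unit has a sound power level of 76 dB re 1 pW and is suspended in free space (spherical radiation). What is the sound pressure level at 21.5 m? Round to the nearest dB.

38 dB

Free-field spherical radiation: L_p = L_w − 10·log₁₀(4π·r²), r = 21.5 m.
4π·r² = 5809 m², 10·log₁₀ of that is 37.641 dB.
L_p = 76 − 37.641 = 38.36 dB.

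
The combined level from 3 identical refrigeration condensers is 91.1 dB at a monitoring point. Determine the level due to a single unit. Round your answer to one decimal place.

Dividing the total intensity by 3 lowers the level by 10·log₁₀ 3 = 4.771 dB: L₁ = 91.1 − 4.771.

86.3 dB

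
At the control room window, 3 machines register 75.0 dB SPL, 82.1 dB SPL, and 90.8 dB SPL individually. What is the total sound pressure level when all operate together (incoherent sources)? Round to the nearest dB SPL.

91 dB SPL

For uncorrelated sources the intensities add, so convert each level to linear form, sum, and take 10·log₁₀ of the total.
Σ 10^(L/10) = 10^(75.0/10) + 10^(82.1/10) + 10^(90.8/10) = 1.396e+09.
L_total = 10·log₁₀(1.396e+09) = 91.45 dB SPL.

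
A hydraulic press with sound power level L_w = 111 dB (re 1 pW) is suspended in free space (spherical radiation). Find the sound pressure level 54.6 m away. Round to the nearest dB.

65 dB

L_p = L_w − 10·log₁₀(4π·r²) with r = 54.6 m.
4π·r² = 3.746e+04 m², 10·log₁₀ of that is 45.736 dB.
L_p = 111 − 45.736 = 65.26 dB.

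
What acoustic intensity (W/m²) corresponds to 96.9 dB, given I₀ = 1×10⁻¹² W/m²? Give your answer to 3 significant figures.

0.00490 W/m²

I/I₀ = 10^(96.9/10) = 4.898e+09, so I = 4.898e+09 × 10⁻¹² W/m².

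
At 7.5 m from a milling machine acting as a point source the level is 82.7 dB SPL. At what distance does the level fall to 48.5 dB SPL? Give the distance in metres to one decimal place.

384.6 m

The 34.2 dB drop corresponds to a distance ratio of 10^(34.2/20) for a point source.
r₂ = 7.5·10^((82.7−48.5)/20) = 7.5·10^(34.2/20) = 384.65 m.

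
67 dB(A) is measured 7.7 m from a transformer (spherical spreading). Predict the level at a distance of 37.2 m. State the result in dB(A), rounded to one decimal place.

Point-source attenuation: ΔL = 20·log₁₀(r₂/r₁) = 20·log₁₀(37.2/7.7) = 13.681 dB.
L₂ = 67 − 20·log₁₀(37.2/7.7) = 67 − 13.681 = 53.32 dB(A).

53.3 dB(A)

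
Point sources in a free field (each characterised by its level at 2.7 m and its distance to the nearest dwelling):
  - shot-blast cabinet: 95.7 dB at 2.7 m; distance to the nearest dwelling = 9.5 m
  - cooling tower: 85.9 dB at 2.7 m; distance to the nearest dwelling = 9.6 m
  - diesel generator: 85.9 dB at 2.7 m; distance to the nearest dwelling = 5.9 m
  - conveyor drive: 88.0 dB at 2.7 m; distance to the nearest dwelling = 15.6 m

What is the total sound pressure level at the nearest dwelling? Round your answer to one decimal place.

86.3 dB

Apply inverse-square spreading to bring every level to the receiver, then sum 10^(L/10).
shot-blast cabinet: 95.7 − 20·log₁₀(9.5/2.7) = 95.7 − 10.93 = 84.77 dB.
cooling tower: 85.9 − 20·log₁₀(9.6/2.7) = 85.9 − 11.02 = 74.88 dB.
diesel generator: 85.9 − 20·log₁₀(5.9/2.7) = 85.9 − 6.79 = 79.11 dB.
conveyor drive: 88.0 − 20·log₁₀(15.6/2.7) = 88.0 − 15.24 = 72.76 dB.
Σ 10^(L/10) = 4.313e+08 → L_total = 10·log₁₀(4.313e+08) = 86.35 dB.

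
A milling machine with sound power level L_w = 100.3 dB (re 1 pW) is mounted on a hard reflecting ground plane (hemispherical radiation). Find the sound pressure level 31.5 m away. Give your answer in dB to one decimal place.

Free-field hemispherical radiation: L_p = L_w − 10·log₁₀(2π·r²), r = 31.5 m.
2π·r² = 6234 m², 10·log₁₀ of that is 37.948 dB.
L_p = 100.3 − 37.948 = 62.35 dB.

62.4 dB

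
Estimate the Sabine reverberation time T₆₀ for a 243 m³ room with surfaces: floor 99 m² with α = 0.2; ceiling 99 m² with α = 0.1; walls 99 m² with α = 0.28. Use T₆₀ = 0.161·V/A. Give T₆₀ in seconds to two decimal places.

A = Σ Sᵢαᵢ = 99·0.2 + 99·0.1 + 99·0.28 = 57.42 m².
T₆₀ = 0.161·V/A = 0.161·243/57.42 = 0.681 s.

0.68 s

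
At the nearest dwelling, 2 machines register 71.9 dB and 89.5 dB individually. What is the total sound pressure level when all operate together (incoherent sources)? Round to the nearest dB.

90 dB

For uncorrelated sources the intensities add, so convert each level to linear form, sum, and take 10·log₁₀ of the total.
Σ 10^(L/10) = 10^(71.9/10) + 10^(89.5/10) = 9.067e+08.
L_total = 10·log₁₀(9.067e+08) = 89.57 dB.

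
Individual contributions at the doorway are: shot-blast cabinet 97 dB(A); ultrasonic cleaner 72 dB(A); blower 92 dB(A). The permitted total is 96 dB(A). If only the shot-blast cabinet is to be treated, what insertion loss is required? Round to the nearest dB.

3 dB

Everything except the shot-blast cabinet sums to 10^(72/10) + 10^(92/10) = 1.601e+09 in linear terms, 92.04 dB(A).
The limit corresponds to 10^(96/10) = 3.981e+09; subtracting the fixed part leaves 2.380e+09 for the shot-blast cabinet, i.e. 93.77 dB(A).
Required insertion loss = 97 − 93.77 = 3.23 dB.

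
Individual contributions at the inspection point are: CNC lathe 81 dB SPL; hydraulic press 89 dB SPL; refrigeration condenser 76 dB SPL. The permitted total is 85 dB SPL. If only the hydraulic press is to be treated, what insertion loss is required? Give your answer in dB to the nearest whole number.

Fixed contribution from the other sources: Σ 10^(L/10) = 10^(81/10) + 10^(76/10) = 1.657e+08 (82.19 dB SPL).
To meet 85 dB SPL overall, the treated hydraulic press may contribute at most 10^(85/10) − 1.657e+08 = 1.505e+08, i.e. 81.78 dB SPL.
So the hydraulic press must be reduced from 89 to 81.78 dB SPL: IL = 7.22 dB.

7 dB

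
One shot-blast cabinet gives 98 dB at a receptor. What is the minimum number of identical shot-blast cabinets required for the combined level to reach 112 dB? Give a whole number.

The shortfall is 112 − 98 = 14.0 dB, and N units add 10·log₁₀ N, so need 10·log₁₀ N ≥ 14.0.
N ≥ 10^(14.0/10) = 25.119, so N = 26.

26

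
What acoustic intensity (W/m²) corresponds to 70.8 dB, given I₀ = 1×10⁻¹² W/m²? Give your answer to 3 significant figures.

I = I₀·10^(L/10) = 10⁻¹² × 10^(70.8/10) = 10^(-4.920).

1.20e-05 W/m²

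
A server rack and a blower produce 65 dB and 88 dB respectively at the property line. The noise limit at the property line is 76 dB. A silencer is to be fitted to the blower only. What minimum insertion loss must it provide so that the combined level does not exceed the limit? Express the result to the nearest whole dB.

12 dB

Everything except the blower sums to 10^(65/10) = 3.162e+06 in linear terms, 65.00 dB.
The limit corresponds to 10^(76/10) = 3.981e+07; subtracting the fixed part leaves 3.665e+07 for the blower, i.e. 75.64 dB.
So the blower must be reduced from 88 to 75.64 dB: IL = 12.36 dB.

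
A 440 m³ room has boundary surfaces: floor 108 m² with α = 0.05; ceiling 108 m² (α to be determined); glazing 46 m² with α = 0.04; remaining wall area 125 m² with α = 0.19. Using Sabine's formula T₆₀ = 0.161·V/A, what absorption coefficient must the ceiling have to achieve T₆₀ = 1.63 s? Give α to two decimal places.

From T₆₀ = 0.161·V/A, the target T₆₀ = 1.63 s needs A = 0.161·440/1.63 = 43.46 m².
Absorption from the other surfaces = 108·0.05 + 46·0.04 + 125·0.19 = 30.99 m², so the ceiling must supply 12.47 m² over 108 m².
α = 12.47/108 = 0.115.

0.12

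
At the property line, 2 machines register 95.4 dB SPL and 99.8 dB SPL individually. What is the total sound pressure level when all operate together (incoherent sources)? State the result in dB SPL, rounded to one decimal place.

101.1 dB SPL

Incoherent sources combine by intensity addition: L_total = 10·log₁₀(Σ 10^(L_i/10)).
Σ 10^(L/10) = 10^(95.4/10) + 10^(99.8/10) = 1.302e+10.
L_total = 10·log₁₀(1.302e+10) = 101.15 dB SPL.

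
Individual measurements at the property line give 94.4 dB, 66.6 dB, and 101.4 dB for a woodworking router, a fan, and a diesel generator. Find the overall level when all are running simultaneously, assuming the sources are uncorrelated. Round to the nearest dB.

Incoherent sources combine by intensity addition: L_total = 10·log₁₀(Σ 10^(L_i/10)).
Σ 10^(L/10) = 10^(94.4/10) + 10^(66.6/10) + 10^(101.4/10) = 1.656e+10.
L_total = 10·log₁₀(1.656e+10) = 102.19 dB.

102 dB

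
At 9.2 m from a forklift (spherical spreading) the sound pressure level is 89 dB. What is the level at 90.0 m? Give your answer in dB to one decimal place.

For a point source, L₂ = L₁ − 20·log₁₀(r₂/r₁).
L₂ = 89 − 20·log₁₀(90.0/9.2) = 89 − 19.809 = 69.19 dB.

69.2 dB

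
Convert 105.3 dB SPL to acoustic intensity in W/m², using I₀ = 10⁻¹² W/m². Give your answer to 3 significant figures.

I/I₀ = 10^(105.3/10) = 3.388e+10, so I = 3.388e+10 × 10⁻¹² W/m².

0.0339 W/m²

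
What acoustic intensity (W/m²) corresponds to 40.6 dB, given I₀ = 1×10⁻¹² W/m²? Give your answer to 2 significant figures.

I = I₀·10^(L/10) = 10⁻¹² × 10^(40.6/10) = 10^(-7.940).

1.1e-08 W/m²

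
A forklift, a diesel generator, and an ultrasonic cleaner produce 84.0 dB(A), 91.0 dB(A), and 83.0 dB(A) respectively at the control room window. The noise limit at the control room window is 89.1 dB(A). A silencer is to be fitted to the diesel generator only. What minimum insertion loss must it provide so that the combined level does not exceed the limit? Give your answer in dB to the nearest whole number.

The untreated sources together contribute 10^(84.0/10) + 10^(83.0/10) = 4.507e+08, i.e. 86.54 dB(A).
The limit corresponds to 10^(89.1/10) = 8.128e+08; subtracting the fixed part leaves 3.621e+08 for the diesel generator, i.e. 85.59 dB(A).
Required insertion loss = 91.0 − 85.59 = 5.41 dB.

5 dB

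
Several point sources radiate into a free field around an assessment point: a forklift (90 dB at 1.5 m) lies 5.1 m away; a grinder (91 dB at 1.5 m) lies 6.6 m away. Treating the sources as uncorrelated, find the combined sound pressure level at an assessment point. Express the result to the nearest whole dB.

Propagate each source to the receiver with L = L_ref − 20·log₁₀(r/r_ref), then add intensities.
forklift: 90 − 20·log₁₀(5.1/1.5) = 90 − 10.63 = 79.37 dB.
grinder: 91 − 20·log₁₀(6.6/1.5) = 91 − 12.87 = 78.13 dB.
Σ 10^(L/10) = 1.515e+08 → L_total = 10·log₁₀(1.515e+08) = 81.81 dB.

82 dB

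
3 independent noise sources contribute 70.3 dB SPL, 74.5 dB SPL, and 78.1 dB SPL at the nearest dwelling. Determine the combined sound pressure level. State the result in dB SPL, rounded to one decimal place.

80.1 dB SPL

For uncorrelated sources the intensities add, so convert each level to linear form, sum, and take 10·log₁₀ of the total.
Σ 10^(L/10) = 10^(70.3/10) + 10^(74.5/10) + 10^(78.1/10) = 1.035e+08.
L_total = 10·log₁₀(1.035e+08) = 80.15 dB SPL.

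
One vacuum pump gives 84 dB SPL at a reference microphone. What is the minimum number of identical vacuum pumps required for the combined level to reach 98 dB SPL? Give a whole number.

Need L₁ + 10·log₁₀ N ≥ 98, i.e. log₁₀ N ≥ 1.40.
N ≥ 10^(14.0/10) = 25.119, so N = 26.

26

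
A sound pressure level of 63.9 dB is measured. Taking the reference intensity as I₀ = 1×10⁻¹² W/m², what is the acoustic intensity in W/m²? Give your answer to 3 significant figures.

I/I₀ = 10^(63.9/10) = 2.455e+06, so I = 2.455e+06 × 10⁻¹² W/m².

2.45e-06 W/m²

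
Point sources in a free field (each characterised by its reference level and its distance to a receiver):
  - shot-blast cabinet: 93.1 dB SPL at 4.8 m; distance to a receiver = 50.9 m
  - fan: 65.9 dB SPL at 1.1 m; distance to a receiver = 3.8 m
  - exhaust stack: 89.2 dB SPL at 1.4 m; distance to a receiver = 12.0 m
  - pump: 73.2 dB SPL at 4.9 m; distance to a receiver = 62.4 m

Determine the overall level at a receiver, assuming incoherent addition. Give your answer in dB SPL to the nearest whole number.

First find each source's level at the receiver (point-source: −20·log₁₀(r/r_ref)), then combine on an intensity basis.
shot-blast cabinet: 93.1 − 20·log₁₀(50.9/4.8) = 93.1 − 20.51 = 72.59 dB SPL.
fan: 65.9 − 20·log₁₀(3.8/1.1) = 65.9 − 10.77 = 55.13 dB SPL.
exhaust stack: 89.2 − 20·log₁₀(12.0/1.4) = 89.2 − 18.66 = 70.54 dB SPL.
pump: 73.2 − 20·log₁₀(62.4/4.9) = 73.2 − 22.10 = 51.10 dB SPL.
Σ 10^(L/10) = 2.993e+07 → L_total = 10·log₁₀(2.993e+07) = 74.76 dB SPL.

75 dB SPL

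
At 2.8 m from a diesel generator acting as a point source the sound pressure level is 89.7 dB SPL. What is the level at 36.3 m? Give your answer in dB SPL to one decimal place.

67.4 dB SPL

For a point source, L₂ = L₁ − 20·log₁₀(r₂/r₁).
L₂ = 89.7 − 20·log₁₀(36.3/2.8) = 89.7 − 22.255 = 67.45 dB SPL.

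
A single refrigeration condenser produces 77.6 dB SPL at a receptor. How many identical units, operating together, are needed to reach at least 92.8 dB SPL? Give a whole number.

34

Need L₁ + 10·log₁₀ N ≥ 92.8, i.e. log₁₀ N ≥ 1.52.
N ≥ 10^(15.2/10) = 33.113, so N = 34.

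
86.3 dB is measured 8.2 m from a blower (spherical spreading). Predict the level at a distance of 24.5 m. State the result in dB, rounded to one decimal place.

76.8 dB

Spherical spreading from a point source gives a 20·log₁₀(r₂/r₁) drop.
L₂ = 86.3 − 20·log₁₀(24.5/8.2) = 86.3 − 9.507 = 76.79 dB.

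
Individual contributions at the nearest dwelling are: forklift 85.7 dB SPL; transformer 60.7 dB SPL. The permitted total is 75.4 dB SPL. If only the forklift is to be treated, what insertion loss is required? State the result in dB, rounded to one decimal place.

Everything except the forklift sums to 10^(60.7/10) = 1.175e+06 in linear terms, 60.70 dB SPL.
To meet 75.4 dB SPL overall, the treated forklift may contribute at most 10^(75.4/10) − 1.175e+06 = 3.350e+07, i.e. 75.25 dB SPL.
Required insertion loss = 85.7 − 75.25 = 10.45 dB.

10.4 dB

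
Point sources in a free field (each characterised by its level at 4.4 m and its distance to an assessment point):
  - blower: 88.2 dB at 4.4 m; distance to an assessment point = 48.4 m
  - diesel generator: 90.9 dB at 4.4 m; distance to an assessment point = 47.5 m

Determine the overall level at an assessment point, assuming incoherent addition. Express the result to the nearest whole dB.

72 dB

Propagate each source to the receiver with L = L_ref − 20·log₁₀(r/r_ref), then add intensities.
blower: 88.2 − 20·log₁₀(48.4/4.4) = 88.2 − 20.83 = 67.37 dB.
diesel generator: 90.9 − 20·log₁₀(47.5/4.4) = 90.9 − 20.66 = 70.24 dB.
Σ 10^(L/10) = 1.602e+07 → L_total = 10·log₁₀(1.602e+07) = 72.05 dB.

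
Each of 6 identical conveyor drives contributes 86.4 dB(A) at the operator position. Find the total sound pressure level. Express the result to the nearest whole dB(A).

94 dB(A)

L_total = L₁ + 10·log₁₀ N for N identical incoherent sources.
L_total = 86.4 + 10·log₁₀(6) = 86.4 + 7.782 = 94.18 dB(A).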